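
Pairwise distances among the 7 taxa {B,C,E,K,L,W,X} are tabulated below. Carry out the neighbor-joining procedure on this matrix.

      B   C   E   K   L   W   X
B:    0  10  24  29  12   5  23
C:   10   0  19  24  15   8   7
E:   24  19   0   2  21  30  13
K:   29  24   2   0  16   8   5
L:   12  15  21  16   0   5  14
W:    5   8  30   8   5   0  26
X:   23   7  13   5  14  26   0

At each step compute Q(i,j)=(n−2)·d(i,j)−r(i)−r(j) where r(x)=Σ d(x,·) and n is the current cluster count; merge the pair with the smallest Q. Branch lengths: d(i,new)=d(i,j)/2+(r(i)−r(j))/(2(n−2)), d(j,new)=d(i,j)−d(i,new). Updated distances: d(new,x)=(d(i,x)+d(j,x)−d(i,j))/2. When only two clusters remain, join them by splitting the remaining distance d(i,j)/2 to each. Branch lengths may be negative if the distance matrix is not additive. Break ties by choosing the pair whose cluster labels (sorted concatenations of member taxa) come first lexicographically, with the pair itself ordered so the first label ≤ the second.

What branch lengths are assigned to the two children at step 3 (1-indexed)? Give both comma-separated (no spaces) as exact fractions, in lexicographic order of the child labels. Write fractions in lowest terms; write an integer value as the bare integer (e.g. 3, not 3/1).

1. join E+K (d=2, Q=-183) ⇒ EK; edges |E|=7/2, |K|=-3/2
  updated: d(B,EK)=51/2, d(C,EK)=41/2, d(EK,L)=35/2, d(EK,W)=18, d(EK,X)=8
2. join EK+X (d=8, Q=-271/2) ⇒ EKX; edges |EK|=87/16, |X|=41/16
  updated: d(B,EKX)=81/4, d(C,EKX)=39/4, d(EKX,L)=47/4, d(EKX,W)=18
3. join C+EKX (d=39/4, Q=-293/4) ⇒ CEKX; edges |C|=49/24, |EKX|=185/24
  updated: d(B,CEKX)=41/4, d(CEKX,L)=17/2, d(CEKX,W)=65/8
4. join B+W (d=5, Q=-283/8) ⇒ BW; edges |B|=153/32, |W|=7/32
  updated: d(BW,CEKX)=107/16, d(BW,L)=6
5. join BW+CEKX (d=107/16, Q=-339/16) ⇒ BCEKWX; edges |BW|=67/32, |CEKX|=147/32
  updated: d(BCEKWX,L)=125/32
6. join BCEKWX+L (d=125/32) ⇒ BCEKLWX; edges |BCEKWX|=125/64, |L|=125/64
final tree: (((B:153/32,W:7/32):67/32,(C:49/24,((E:7/2,K:-3/2):87/16,X:41/16):185/24):147/32):125/64,L:125/64)
total length: 1131/32

49/24,185/24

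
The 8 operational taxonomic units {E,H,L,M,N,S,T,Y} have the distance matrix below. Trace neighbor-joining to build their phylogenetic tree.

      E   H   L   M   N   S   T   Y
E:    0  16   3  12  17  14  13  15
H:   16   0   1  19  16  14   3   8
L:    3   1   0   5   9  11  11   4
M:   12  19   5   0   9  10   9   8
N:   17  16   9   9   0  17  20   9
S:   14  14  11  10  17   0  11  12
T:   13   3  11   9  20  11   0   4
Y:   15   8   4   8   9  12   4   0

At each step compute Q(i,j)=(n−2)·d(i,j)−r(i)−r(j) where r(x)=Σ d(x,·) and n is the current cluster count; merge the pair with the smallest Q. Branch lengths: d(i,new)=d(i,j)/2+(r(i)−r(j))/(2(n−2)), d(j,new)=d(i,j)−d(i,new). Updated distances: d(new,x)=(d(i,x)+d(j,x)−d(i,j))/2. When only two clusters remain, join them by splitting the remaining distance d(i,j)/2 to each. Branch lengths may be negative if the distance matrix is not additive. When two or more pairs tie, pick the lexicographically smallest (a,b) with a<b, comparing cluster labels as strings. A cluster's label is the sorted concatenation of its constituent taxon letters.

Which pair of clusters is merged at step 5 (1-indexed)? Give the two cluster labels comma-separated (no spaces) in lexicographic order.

1. join H+T (d=3, Q=-130) ⇒ HT; edges |H|=2, |T|=1
  updated: d(E,HT)=13, d(HT,L)=9/2, d(HT,M)=25/2, d(HT,N)=33/2, d(HT,S)=11, d(HT,Y)=9/2
2. join E+L (d=3, Q=-191/2) ⇒ EL; edges |E|=21/4, |L|=-9/4
  updated: d(EL,HT)=29/4, d(EL,M)=7, d(EL,N)=23/2, d(EL,S)=11, d(EL,Y)=8
3. join HT+Y (d=9/2, Q=-301/4) ⇒ HTY; edges |HT|=113/32, |Y|=31/32
  updated: d(EL,HTY)=43/8, d(HTY,M)=8, d(HTY,N)=21/2, d(HTY,S)=37/4
4. join M+N (d=9, Q=-55) ⇒ MN; edges |M|=13/6, |N|=41/6
  updated: d(EL,MN)=19/4, d(HTY,MN)=19/4, d(MN,S)=9
5. join EL+MN (d=19/4, Q=-241/8) ⇒ ELMN; edges |EL|=97/32, |MN|=55/32
  updated: d(ELMN,HTY)=43/16, d(ELMN,S)=61/8
6. join ELMN+HTY (d=43/16, Q=-313/16) ⇒ EHLMNTY; edges |ELMN|=17/32, |HTY|=69/32
  updated: d(EHLMNTY,S)=227/32
7. join EHLMNTY+S (d=227/32) ⇒ EHLMNSTY; edges |EHLMNTY|=227/64, |S|=227/64
final tree: ((((E:21/4,L:-9/4):97/32,(M:13/6,N:41/6):55/32):17/32,((H:2,T:1):113/32,Y:31/32):69/32):227/64,S:227/64)
total length: 1089/32

EL,MN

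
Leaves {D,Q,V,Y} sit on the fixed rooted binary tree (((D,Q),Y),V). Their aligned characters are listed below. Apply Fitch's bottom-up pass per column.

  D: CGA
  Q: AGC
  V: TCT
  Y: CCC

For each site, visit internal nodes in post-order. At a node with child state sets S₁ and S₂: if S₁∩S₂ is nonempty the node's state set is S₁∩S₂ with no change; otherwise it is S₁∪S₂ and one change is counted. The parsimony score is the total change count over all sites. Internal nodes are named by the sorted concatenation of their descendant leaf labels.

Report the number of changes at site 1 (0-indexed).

1

site 0, node DQ: D={C} ∪ Q={A} → {A,C} (+1)
site 0, node DQY: DQ={A,C} ∩ Y={C} → {C} (+0)
site 0, node DQVY: DQY={C} ∪ V={T} → {C,T} (+1)
site 1, node DQ: D={G} ∩ Q={G} → {G} (+0)
site 1, node DQY: DQ={G} ∪ Y={C} → {C,G} (+1)
site 1, node DQVY: DQY={C,G} ∩ V={C} → {C} (+0)
site 2, node DQ: D={A} ∪ Q={C} → {A,C} (+1)
site 2, node DQY: DQ={A,C} ∩ Y={C} → {C} (+0)
site 2, node DQVY: DQY={C} ∪ V={T} → {C,T} (+1)
per-site changes: [2, 1, 2]; total = 5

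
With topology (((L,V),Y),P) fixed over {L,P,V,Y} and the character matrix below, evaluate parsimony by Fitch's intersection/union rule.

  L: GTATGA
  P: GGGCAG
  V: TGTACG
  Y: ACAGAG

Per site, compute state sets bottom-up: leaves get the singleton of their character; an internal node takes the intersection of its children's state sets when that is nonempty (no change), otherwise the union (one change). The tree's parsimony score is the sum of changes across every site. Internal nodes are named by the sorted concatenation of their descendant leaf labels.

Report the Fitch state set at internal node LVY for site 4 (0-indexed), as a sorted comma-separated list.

site 0, node LV: L={G} ∪ V={T} → {G,T} (+1)
site 0, node LVY: LV={G,T} ∪ Y={A} → {A,G,T} (+1)
site 0, node LPVY: LVY={A,G,T} ∩ P={G} → {G} (+0)
site 1, node LV: L={T} ∪ V={G} → {G,T} (+1)
site 1, node LVY: LV={G,T} ∪ Y={C} → {C,G,T} (+1)
site 1, node LPVY: LVY={C,G,T} ∩ P={G} → {G} (+0)
site 2, node LV: L={A} ∪ V={T} → {A,T} (+1)
site 2, node LVY: LV={A,T} ∩ Y={A} → {A} (+0)
site 2, node LPVY: LVY={A} ∪ P={G} → {A,G} (+1)
site 3, node LV: L={T} ∪ V={A} → {A,T} (+1)
site 3, node LVY: LV={A,T} ∪ Y={G} → {A,G,T} (+1)
site 3, node LPVY: LVY={A,G,T} ∪ P={C} → {A,C,G,T} (+1)
site 4, node LV: L={G} ∪ V={C} → {C,G} (+1)
site 4, node LVY: LV={C,G} ∪ Y={A} → {A,C,G} (+1)
site 4, node LPVY: LVY={A,C,G} ∩ P={A} → {A} (+0)
site 5, node LV: L={A} ∪ V={G} → {A,G} (+1)
site 5, node LVY: LV={A,G} ∩ Y={G} → {G} (+0)
site 5, node LPVY: LVY={G} ∩ P={G} → {G} (+0)
per-site changes: [2, 2, 2, 3, 2, 1]; total = 12

A,C,G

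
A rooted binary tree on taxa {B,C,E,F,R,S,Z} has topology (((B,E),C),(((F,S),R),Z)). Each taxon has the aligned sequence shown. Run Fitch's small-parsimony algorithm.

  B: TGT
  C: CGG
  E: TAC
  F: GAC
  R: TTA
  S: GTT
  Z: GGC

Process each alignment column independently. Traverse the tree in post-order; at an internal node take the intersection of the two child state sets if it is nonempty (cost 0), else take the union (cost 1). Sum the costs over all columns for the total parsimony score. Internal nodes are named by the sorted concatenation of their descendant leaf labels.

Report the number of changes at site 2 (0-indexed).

4

[col 0] BE: children B:{T}, E:{T} ∩→ {T}; cost 0
[col 0] BCE: children BE:{T}, C:{C} ∪→ {C,T}; cost 1
[col 0] FS: children F:{G}, S:{G} ∩→ {G}; cost 0
[col 0] FRS: children FS:{G}, R:{T} ∪→ {G,T}; cost 1
[col 0] FRSZ: children FRS:{G,T}, Z:{G} ∩→ {G}; cost 0
[col 0] BCEFRSZ: children BCE:{C,T}, FRSZ:{G} ∪→ {C,G,T}; cost 1
[col 1] BE: children B:{G}, E:{A} ∪→ {A,G}; cost 1
[col 1] BCE: children BE:{A,G}, C:{G} ∩→ {G}; cost 0
[col 1] FS: children F:{A}, S:{T} ∪→ {A,T}; cost 1
[col 1] FRS: children FS:{A,T}, R:{T} ∩→ {T}; cost 0
[col 1] FRSZ: children FRS:{T}, Z:{G} ∪→ {G,T}; cost 1
[col 1] BCEFRSZ: children BCE:{G}, FRSZ:{G,T} ∩→ {G}; cost 0
[col 2] BE: children B:{T}, E:{C} ∪→ {C,T}; cost 1
[col 2] BCE: children BE:{C,T}, C:{G} ∪→ {C,G,T}; cost 1
[col 2] FS: children F:{C}, S:{T} ∪→ {C,T}; cost 1
[col 2] FRS: children FS:{C,T}, R:{A} ∪→ {A,C,T}; cost 1
[col 2] FRSZ: children FRS:{A,C,T}, Z:{C} ∩→ {C}; cost 0
[col 2] BCEFRSZ: children BCE:{C,G,T}, FRSZ:{C} ∩→ {C}; cost 0
per-site changes: [3, 3, 4]; total = 10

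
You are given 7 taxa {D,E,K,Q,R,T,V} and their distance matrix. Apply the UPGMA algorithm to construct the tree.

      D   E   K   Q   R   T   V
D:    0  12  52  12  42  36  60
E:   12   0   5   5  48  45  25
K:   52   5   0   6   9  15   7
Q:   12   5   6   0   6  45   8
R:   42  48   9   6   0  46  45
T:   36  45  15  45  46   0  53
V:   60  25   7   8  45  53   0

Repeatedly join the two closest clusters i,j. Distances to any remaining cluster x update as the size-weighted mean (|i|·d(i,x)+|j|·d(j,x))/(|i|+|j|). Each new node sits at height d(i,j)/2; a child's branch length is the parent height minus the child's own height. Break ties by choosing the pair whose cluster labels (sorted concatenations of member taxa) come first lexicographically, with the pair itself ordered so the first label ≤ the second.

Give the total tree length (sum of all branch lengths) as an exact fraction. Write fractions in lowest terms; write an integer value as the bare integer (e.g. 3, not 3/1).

step 1: merge (E,K) at d=5; branch lengths E→5/2, K→5/2; new cluster EK
  updated: d(D,EK)=32, d(EK,Q)=11/2, d(EK,R)=57/2, d(EK,T)=30, d(EK,V)=16
step 2: merge (EK,Q) at d=11/2; branch lengths EK→1/4, Q→11/4; new cluster EKQ
  updated: d(D,EKQ)=76/3, d(EKQ,R)=21, d(EKQ,T)=35, d(EKQ,V)=40/3
step 3: merge (EKQ,V) at d=40/3; branch lengths EKQ→47/12, V→20/3; new cluster EKQV
  updated: d(D,EKQV)=34, d(EKQV,R)=27, d(EKQV,T)=79/2
step 4: merge (EKQV,R) at d=27; branch lengths EKQV→41/6, R→27/2; new cluster EKQRV
  updated: d(D,EKQRV)=178/5, d(EKQRV,T)=204/5
step 5: merge (D,EKQRV) at d=178/5; branch lengths D→89/5, EKQRV→43/10; new cluster DEKQRV
  updated: d(DEKQRV,T)=40
step 6: merge (DEKQRV,T) at d=40; branch lengths DEKQRV→11/5, T→20; new cluster DEKQRTV
final tree: ((D:89/5,((((E:5/2,K:5/2):1/4,Q:11/4):47/12,V:20/3):41/6,R:27/2):43/10):11/5,T:20)
total length: 4993/60

4993/60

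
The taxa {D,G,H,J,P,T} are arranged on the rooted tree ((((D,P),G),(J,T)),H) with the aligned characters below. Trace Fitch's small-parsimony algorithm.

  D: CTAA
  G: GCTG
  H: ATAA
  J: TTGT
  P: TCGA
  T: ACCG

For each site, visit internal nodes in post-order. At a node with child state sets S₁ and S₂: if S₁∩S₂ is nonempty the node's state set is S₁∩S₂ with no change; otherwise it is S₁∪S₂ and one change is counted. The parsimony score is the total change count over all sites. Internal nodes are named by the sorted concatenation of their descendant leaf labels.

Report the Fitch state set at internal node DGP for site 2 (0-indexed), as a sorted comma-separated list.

DP@0: {C} ∪ {T} = {C,T} (union, +1)
DGP@0: {C,T} ∪ {G} = {C,G,T} (union, +1)
JT@0: {T} ∪ {A} = {A,T} (union, +1)
DGJPT@0: {C,G,T} ∩ {A,T} = {T} (intersection, +0)
DGHJPT@0: {T} ∪ {A} = {A,T} (union, +1)
DP@1: {T} ∪ {C} = {C,T} (union, +1)
DGP@1: {C,T} ∩ {C} = {C} (intersection, +0)
JT@1: {T} ∪ {C} = {C,T} (union, +1)
DGJPT@1: {C} ∩ {C,T} = {C} (intersection, +0)
DGHJPT@1: {C} ∪ {T} = {C,T} (union, +1)
DP@2: {A} ∪ {G} = {A,G} (union, +1)
DGP@2: {A,G} ∪ {T} = {A,G,T} (union, +1)
JT@2: {G} ∪ {C} = {C,G} (union, +1)
DGJPT@2: {A,G,T} ∩ {C,G} = {G} (intersection, +0)
DGHJPT@2: {G} ∪ {A} = {A,G} (union, +1)
DP@3: {A} ∩ {A} = {A} (intersection, +0)
DGP@3: {A} ∪ {G} = {A,G} (union, +1)
JT@3: {T} ∪ {G} = {G,T} (union, +1)
DGJPT@3: {A,G} ∩ {G,T} = {G} (intersection, +0)
DGHJPT@3: {G} ∪ {A} = {A,G} (union, +1)
per-site changes: [4, 3, 4, 3]; total = 14

A,G,T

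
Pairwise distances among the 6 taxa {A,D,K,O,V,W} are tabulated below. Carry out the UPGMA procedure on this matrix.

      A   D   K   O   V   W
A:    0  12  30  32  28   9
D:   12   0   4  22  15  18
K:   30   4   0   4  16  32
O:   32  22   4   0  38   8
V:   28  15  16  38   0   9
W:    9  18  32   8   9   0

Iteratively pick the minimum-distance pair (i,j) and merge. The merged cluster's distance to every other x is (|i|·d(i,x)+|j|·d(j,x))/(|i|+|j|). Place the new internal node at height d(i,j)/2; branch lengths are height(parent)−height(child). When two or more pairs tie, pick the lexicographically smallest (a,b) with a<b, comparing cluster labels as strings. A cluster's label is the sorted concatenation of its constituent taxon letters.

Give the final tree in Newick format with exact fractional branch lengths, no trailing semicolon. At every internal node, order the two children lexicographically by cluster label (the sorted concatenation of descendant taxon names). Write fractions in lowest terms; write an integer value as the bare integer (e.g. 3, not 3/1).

((A:41/4,(O:4,W:4):25/4):17/36,((D:2,K:2):23/4,V:31/4):107/36)

iteration 1: select D,K (d=4); attach at lengths (2, 2); label the merged cluster DK
  updated: d(A,DK)=21, d(DK,O)=13, d(DK,V)=31/2, d(DK,W)=25
iteration 2: select O,W (d=8); attach at lengths (4, 4); label the merged cluster OW
  updated: d(A,OW)=41/2, d(DK,OW)=19, d(OW,V)=47/2
iteration 3: select DK,V (d=31/2); attach at lengths (23/4, 31/4); label the merged cluster DKV
  updated: d(A,DKV)=70/3, d(DKV,OW)=41/2
iteration 4: select A,OW (d=41/2); attach at lengths (41/4, 25/4); label the merged cluster AOW
  updated: d(AOW,DKV)=193/9
iteration 5: select AOW,DKV (d=193/9); attach at lengths (17/36, 107/36); label the merged cluster ADKOVW
final tree: ((A:41/4,(O:4,W:4):25/4):17/36,((D:2,K:2):23/4,V:31/4):107/36)
total length: 409/9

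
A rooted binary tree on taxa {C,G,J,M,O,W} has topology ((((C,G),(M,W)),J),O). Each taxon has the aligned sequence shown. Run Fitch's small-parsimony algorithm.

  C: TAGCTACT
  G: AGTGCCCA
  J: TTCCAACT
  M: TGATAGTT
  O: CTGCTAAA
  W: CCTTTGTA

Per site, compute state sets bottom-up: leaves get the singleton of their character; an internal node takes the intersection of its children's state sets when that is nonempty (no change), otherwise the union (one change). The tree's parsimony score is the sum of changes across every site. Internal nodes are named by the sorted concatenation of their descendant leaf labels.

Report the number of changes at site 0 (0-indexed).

CG@0: {T} ∪ {A} = {A,T} (union, +1)
MW@0: {T} ∪ {C} = {C,T} (union, +1)
CGMW@0: {A,T} ∩ {C,T} = {T} (intersection, +0)
CGJMW@0: {T} ∩ {T} = {T} (intersection, +0)
CGJMOW@0: {T} ∪ {C} = {C,T} (union, +1)
CG@1: {A} ∪ {G} = {A,G} (union, +1)
MW@1: {G} ∪ {C} = {C,G} (union, +1)
CGMW@1: {A,G} ∩ {C,G} = {G} (intersection, +0)
CGJMW@1: {G} ∪ {T} = {G,T} (union, +1)
CGJMOW@1: {G,T} ∩ {T} = {T} (intersection, +0)
CG@2: {G} ∪ {T} = {G,T} (union, +1)
MW@2: {A} ∪ {T} = {A,T} (union, +1)
CGMW@2: {G,T} ∩ {A,T} = {T} (intersection, +0)
CGJMW@2: {T} ∪ {C} = {C,T} (union, +1)
CGJMOW@2: {C,T} ∪ {G} = {C,G,T} (union, +1)
CG@3: {C} ∪ {G} = {C,G} (union, +1)
MW@3: {T} ∩ {T} = {T} (intersection, +0)
CGMW@3: {C,G} ∪ {T} = {C,G,T} (union, +1)
CGJMW@3: {C,G,T} ∩ {C} = {C} (intersection, +0)
CGJMOW@3: {C} ∩ {C} = {C} (intersection, +0)
CG@4: {T} ∪ {C} = {C,T} (union, +1)
MW@4: {A} ∪ {T} = {A,T} (union, +1)
CGMW@4: {C,T} ∩ {A,T} = {T} (intersection, +0)
CGJMW@4: {T} ∪ {A} = {A,T} (union, +1)
CGJMOW@4: {A,T} ∩ {T} = {T} (intersection, +0)
CG@5: {A} ∪ {C} = {A,C} (union, +1)
MW@5: {G} ∩ {G} = {G} (intersection, +0)
CGMW@5: {A,C} ∪ {G} = {A,C,G} (union, +1)
CGJMW@5: {A,C,G} ∩ {A} = {A} (intersection, +0)
CGJMOW@5: {A} ∩ {A} = {A} (intersection, +0)
CG@6: {C} ∩ {C} = {C} (intersection, +0)
MW@6: {T} ∩ {T} = {T} (intersection, +0)
CGMW@6: {C} ∪ {T} = {C,T} (union, +1)
CGJMW@6: {C,T} ∩ {C} = {C} (intersection, +0)
CGJMOW@6: {C} ∪ {A} = {A,C} (union, +1)
CG@7: {T} ∪ {A} = {A,T} (union, +1)
MW@7: {T} ∪ {A} = {A,T} (union, +1)
CGMW@7: {A,T} ∩ {A,T} = {A,T} (intersection, +0)
CGJMW@7: {A,T} ∩ {T} = {T} (intersection, +0)
CGJMOW@7: {T} ∪ {A} = {A,T} (union, +1)
per-site changes: [3, 3, 4, 2, 3, 2, 2, 3]; total = 22

3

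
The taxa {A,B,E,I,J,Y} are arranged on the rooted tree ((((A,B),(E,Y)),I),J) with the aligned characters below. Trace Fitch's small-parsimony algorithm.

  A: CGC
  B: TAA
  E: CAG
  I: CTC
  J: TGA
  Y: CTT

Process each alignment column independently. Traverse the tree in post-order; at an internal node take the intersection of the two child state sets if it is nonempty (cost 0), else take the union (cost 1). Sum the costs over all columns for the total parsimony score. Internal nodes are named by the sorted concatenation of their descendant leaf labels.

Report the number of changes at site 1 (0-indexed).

4

[col 0] AB: children A:{C}, B:{T} ∪→ {C,T}; cost 1
[col 0] EY: children E:{C}, Y:{C} ∩→ {C}; cost 0
[col 0] ABEY: children AB:{C,T}, EY:{C} ∩→ {C}; cost 0
[col 0] ABEIY: children ABEY:{C}, I:{C} ∩→ {C}; cost 0
[col 0] ABEIJY: children ABEIY:{C}, J:{T} ∪→ {C,T}; cost 1
[col 1] AB: children A:{G}, B:{A} ∪→ {A,G}; cost 1
[col 1] EY: children E:{A}, Y:{T} ∪→ {A,T}; cost 1
[col 1] ABEY: children AB:{A,G}, EY:{A,T} ∩→ {A}; cost 0
[col 1] ABEIY: children ABEY:{A}, I:{T} ∪→ {A,T}; cost 1
[col 1] ABEIJY: children ABEIY:{A,T}, J:{G} ∪→ {A,G,T}; cost 1
[col 2] AB: children A:{C}, B:{A} ∪→ {A,C}; cost 1
[col 2] EY: children E:{G}, Y:{T} ∪→ {G,T}; cost 1
[col 2] ABEY: children AB:{A,C}, EY:{G,T} ∪→ {A,C,G,T}; cost 1
[col 2] ABEIY: children ABEY:{A,C,G,T}, I:{C} ∩→ {C}; cost 0
[col 2] ABEIJY: children ABEIY:{C}, J:{A} ∪→ {A,C}; cost 1
per-site changes: [2, 4, 4]; total = 10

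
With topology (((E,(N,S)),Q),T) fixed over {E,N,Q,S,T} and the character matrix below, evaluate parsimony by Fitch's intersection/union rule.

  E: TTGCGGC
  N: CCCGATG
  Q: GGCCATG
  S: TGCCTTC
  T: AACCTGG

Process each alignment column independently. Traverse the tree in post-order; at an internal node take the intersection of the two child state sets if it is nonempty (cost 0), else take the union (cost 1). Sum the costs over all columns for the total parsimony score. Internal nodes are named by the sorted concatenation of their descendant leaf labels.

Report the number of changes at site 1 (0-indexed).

3

[col 0] NS: children N:{C}, S:{T} ∪→ {C,T}; cost 1
[col 0] ENS: children E:{T}, NS:{C,T} ∩→ {T}; cost 0
[col 0] ENQS: children ENS:{T}, Q:{G} ∪→ {G,T}; cost 1
[col 0] ENQST: children ENQS:{G,T}, T:{A} ∪→ {A,G,T}; cost 1
[col 1] NS: children N:{C}, S:{G} ∪→ {C,G}; cost 1
[col 1] ENS: children E:{T}, NS:{C,G} ∪→ {C,G,T}; cost 1
[col 1] ENQS: children ENS:{C,G,T}, Q:{G} ∩→ {G}; cost 0
[col 1] ENQST: children ENQS:{G}, T:{A} ∪→ {A,G}; cost 1
[col 2] NS: children N:{C}, S:{C} ∩→ {C}; cost 0
[col 2] ENS: children E:{G}, NS:{C} ∪→ {C,G}; cost 1
[col 2] ENQS: children ENS:{C,G}, Q:{C} ∩→ {C}; cost 0
[col 2] ENQST: children ENQS:{C}, T:{C} ∩→ {C}; cost 0
[col 3] NS: children N:{G}, S:{C} ∪→ {C,G}; cost 1
[col 3] ENS: children E:{C}, NS:{C,G} ∩→ {C}; cost 0
[col 3] ENQS: children ENS:{C}, Q:{C} ∩→ {C}; cost 0
[col 3] ENQST: children ENQS:{C}, T:{C} ∩→ {C}; cost 0
[col 4] NS: children N:{A}, S:{T} ∪→ {A,T}; cost 1
[col 4] ENS: children E:{G}, NS:{A,T} ∪→ {A,G,T}; cost 1
[col 4] ENQS: children ENS:{A,G,T}, Q:{A} ∩→ {A}; cost 0
[col 4] ENQST: children ENQS:{A}, T:{T} ∪→ {A,T}; cost 1
[col 5] NS: children N:{T}, S:{T} ∩→ {T}; cost 0
[col 5] ENS: children E:{G}, NS:{T} ∪→ {G,T}; cost 1
[col 5] ENQS: children ENS:{G,T}, Q:{T} ∩→ {T}; cost 0
[col 5] ENQST: children ENQS:{T}, T:{G} ∪→ {G,T}; cost 1
[col 6] NS: children N:{G}, S:{C} ∪→ {C,G}; cost 1
[col 6] ENS: children E:{C}, NS:{C,G} ∩→ {C}; cost 0
[col 6] ENQS: children ENS:{C}, Q:{G} ∪→ {C,G}; cost 1
[col 6] ENQST: children ENQS:{C,G}, T:{G} ∩→ {G}; cost 0
per-site changes: [3, 3, 1, 1, 3, 2, 2]; total = 15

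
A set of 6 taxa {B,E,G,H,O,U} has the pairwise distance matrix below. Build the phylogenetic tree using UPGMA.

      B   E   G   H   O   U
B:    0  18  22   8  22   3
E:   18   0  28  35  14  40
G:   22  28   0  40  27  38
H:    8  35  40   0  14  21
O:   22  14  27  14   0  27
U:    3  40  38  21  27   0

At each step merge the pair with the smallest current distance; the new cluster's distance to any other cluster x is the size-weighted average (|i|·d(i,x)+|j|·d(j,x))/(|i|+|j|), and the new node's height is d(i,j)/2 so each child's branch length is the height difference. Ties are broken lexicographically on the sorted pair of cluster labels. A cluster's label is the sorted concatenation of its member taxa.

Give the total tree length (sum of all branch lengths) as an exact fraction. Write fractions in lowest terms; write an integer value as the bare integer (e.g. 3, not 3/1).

step 1: merge (B,U) at d=3; branch lengths B→3/2, U→3/2; new cluster BU
  updated: d(BU,E)=29, d(BU,G)=30, d(BU,H)=29/2, d(BU,O)=49/2
step 2: merge (E,O) at d=14; branch lengths E→7, O→7; new cluster EO
  updated: d(BU,EO)=107/4, d(EO,G)=55/2, d(EO,H)=49/2
step 3: merge (BU,H) at d=29/2; branch lengths BU→23/4, H→29/4; new cluster BHU
  updated: d(BHU,EO)=26, d(BHU,G)=100/3
step 4: merge (BHU,EO) at d=26; branch lengths BHU→23/4, EO→6; new cluster BEHOU
  updated: d(BEHOU,G)=31
step 5: merge (BEHOU,G) at d=31; branch lengths BEHOU→5/2, G→31/2; new cluster BEGHOU
final tree: ((((B:3/2,U:3/2):23/4,H:29/4):23/4,(E:7,O:7):6):5/2,G:31/2)
total length: 239/4

239/4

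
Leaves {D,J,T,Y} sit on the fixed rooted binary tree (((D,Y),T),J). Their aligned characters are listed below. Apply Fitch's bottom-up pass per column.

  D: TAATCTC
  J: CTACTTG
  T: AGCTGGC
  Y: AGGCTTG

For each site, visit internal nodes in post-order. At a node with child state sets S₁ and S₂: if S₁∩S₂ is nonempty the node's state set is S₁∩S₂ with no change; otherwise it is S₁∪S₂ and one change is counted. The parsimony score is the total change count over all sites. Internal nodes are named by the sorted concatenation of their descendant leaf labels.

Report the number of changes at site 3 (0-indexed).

site 0, node DY: D={T} ∪ Y={A} → {A,T} (+1)
site 0, node DTY: DY={A,T} ∩ T={A} → {A} (+0)
site 0, node DJTY: DTY={A} ∪ J={C} → {A,C} (+1)
site 1, node DY: D={A} ∪ Y={G} → {A,G} (+1)
site 1, node DTY: DY={A,G} ∩ T={G} → {G} (+0)
site 1, node DJTY: DTY={G} ∪ J={T} → {G,T} (+1)
site 2, node DY: D={A} ∪ Y={G} → {A,G} (+1)
site 2, node DTY: DY={A,G} ∪ T={C} → {A,C,G} (+1)
site 2, node DJTY: DTY={A,C,G} ∩ J={A} → {A} (+0)
site 3, node DY: D={T} ∪ Y={C} → {C,T} (+1)
site 3, node DTY: DY={C,T} ∩ T={T} → {T} (+0)
site 3, node DJTY: DTY={T} ∪ J={C} → {C,T} (+1)
site 4, node DY: D={C} ∪ Y={T} → {C,T} (+1)
site 4, node DTY: DY={C,T} ∪ T={G} → {C,G,T} (+1)
site 4, node DJTY: DTY={C,G,T} ∩ J={T} → {T} (+0)
site 5, node DY: D={T} ∩ Y={T} → {T} (+0)
site 5, node DTY: DY={T} ∪ T={G} → {G,T} (+1)
site 5, node DJTY: DTY={G,T} ∩ J={T} → {T} (+0)
site 6, node DY: D={C} ∪ Y={G} → {C,G} (+1)
site 6, node DTY: DY={C,G} ∩ T={C} → {C} (+0)
site 6, node DJTY: DTY={C} ∪ J={G} → {C,G} (+1)
per-site changes: [2, 2, 2, 2, 2, 1, 2]; total = 13

2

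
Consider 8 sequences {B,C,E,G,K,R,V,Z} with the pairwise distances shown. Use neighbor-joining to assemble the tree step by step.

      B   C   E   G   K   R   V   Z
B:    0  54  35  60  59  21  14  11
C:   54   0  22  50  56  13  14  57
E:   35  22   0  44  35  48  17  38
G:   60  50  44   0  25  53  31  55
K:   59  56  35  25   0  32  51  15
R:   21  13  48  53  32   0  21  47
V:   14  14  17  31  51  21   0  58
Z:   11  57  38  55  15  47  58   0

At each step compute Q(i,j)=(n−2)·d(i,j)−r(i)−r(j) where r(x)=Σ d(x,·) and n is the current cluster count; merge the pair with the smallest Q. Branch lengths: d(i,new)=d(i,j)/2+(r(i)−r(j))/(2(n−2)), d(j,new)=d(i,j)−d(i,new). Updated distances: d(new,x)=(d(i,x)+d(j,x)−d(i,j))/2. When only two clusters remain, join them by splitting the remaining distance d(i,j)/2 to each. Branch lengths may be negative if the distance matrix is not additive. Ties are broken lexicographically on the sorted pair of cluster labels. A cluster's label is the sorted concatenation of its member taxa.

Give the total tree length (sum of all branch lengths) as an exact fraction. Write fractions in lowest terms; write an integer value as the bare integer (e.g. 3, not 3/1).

step 1: merge (B,Z) at d=11, Q=-469; branch lengths B→13/4, Z→31/4; new cluster BZ
  updated: d(BZ,C)=50, d(BZ,E)=31, d(BZ,G)=52, d(BZ,K)=63/2, d(BZ,R)=57/2, d(BZ,V)=61/2
step 2: merge (G,K) at d=25, Q=-721/2; branch lengths G→299/20, K→201/20; new cluster GK
  updated: d(BZ,GK)=117/4, d(C,GK)=81/2, d(E,GK)=27, d(GK,R)=30, d(GK,V)=57/2
step 3: merge (C,R) at d=13, Q=-228; branch lengths C→51/8, R→53/8; new cluster CR
  updated: d(BZ,CR)=131/4, d(CR,E)=57/2, d(CR,GK)=115/4, d(CR,V)=11
step 4: merge (CR,V) at d=11, Q=-155; branch lengths CR→47/6, V→19/6; new cluster CRV
  updated: d(BZ,CRV)=209/8, d(CRV,E)=69/4, d(CRV,GK)=185/8
step 5: merge (BZ,GK) at d=117/4, Q=-429/4; branch lengths BZ→131/8, GK→103/8; new cluster BGKZ
  updated: d(BGKZ,CRV)=10, d(BGKZ,E)=115/8
step 6: merge (BGKZ,CRV) at d=10, Q=-333/8; branch lengths BGKZ→57/16, CRV→103/16; new cluster BCGKRVZ
  updated: d(BCGKRVZ,E)=173/16
step 7: merge (BCGKRVZ,E) at d=173/16; branch lengths BCGKRVZ→173/32, E→173/32; new cluster BCEGKRVZ
final tree: ((((B:13/4,Z:31/4):131/8,(G:299/20,K:201/20):103/8):57/16,((C:51/8,R:53/8):47/6,V:19/6):103/16):173/32,E:173/32)
total length: 1761/16

1761/16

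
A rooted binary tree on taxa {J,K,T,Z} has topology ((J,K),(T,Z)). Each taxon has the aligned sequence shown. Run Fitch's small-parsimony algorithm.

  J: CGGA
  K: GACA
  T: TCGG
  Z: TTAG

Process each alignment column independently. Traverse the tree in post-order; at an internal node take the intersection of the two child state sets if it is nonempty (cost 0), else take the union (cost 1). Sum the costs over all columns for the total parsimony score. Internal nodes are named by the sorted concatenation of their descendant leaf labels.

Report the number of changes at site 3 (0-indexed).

1

site 0, node JK: J={C} ∪ K={G} → {C,G} (+1)
site 0, node TZ: T={T} ∩ Z={T} → {T} (+0)
site 0, node JKTZ: JK={C,G} ∪ TZ={T} → {C,G,T} (+1)
site 1, node JK: J={G} ∪ K={A} → {A,G} (+1)
site 1, node TZ: T={C} ∪ Z={T} → {C,T} (+1)
site 1, node JKTZ: JK={A,G} ∪ TZ={C,T} → {A,C,G,T} (+1)
site 2, node JK: J={G} ∪ K={C} → {C,G} (+1)
site 2, node TZ: T={G} ∪ Z={A} → {A,G} (+1)
site 2, node JKTZ: JK={C,G} ∩ TZ={A,G} → {G} (+0)
site 3, node JK: J={A} ∩ K={A} → {A} (+0)
site 3, node TZ: T={G} ∩ Z={G} → {G} (+0)
site 3, node JKTZ: JK={A} ∪ TZ={G} → {A,G} (+1)
per-site changes: [2, 3, 2, 1]; total = 8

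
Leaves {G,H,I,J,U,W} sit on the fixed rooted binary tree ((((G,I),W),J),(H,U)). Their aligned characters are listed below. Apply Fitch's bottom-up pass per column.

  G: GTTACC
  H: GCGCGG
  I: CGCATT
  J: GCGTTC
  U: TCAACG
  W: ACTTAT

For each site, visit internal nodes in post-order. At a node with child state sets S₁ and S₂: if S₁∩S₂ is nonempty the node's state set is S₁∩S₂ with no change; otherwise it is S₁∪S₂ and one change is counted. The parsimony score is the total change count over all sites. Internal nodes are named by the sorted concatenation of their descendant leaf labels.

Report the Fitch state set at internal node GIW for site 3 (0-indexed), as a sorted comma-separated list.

A,T

[col 0] GI: children G:{G}, I:{C} ∪→ {C,G}; cost 1
[col 0] GIW: children GI:{C,G}, W:{A} ∪→ {A,C,G}; cost 1
[col 0] GIJW: children GIW:{A,C,G}, J:{G} ∩→ {G}; cost 0
[col 0] HU: children H:{G}, U:{T} ∪→ {G,T}; cost 1
[col 0] GHIJUW: children GIJW:{G}, HU:{G,T} ∩→ {G}; cost 0
[col 1] GI: children G:{T}, I:{G} ∪→ {G,T}; cost 1
[col 1] GIW: children GI:{G,T}, W:{C} ∪→ {C,G,T}; cost 1
[col 1] GIJW: children GIW:{C,G,T}, J:{C} ∩→ {C}; cost 0
[col 1] HU: children H:{C}, U:{C} ∩→ {C}; cost 0
[col 1] GHIJUW: children GIJW:{C}, HU:{C} ∩→ {C}; cost 0
[col 2] GI: children G:{T}, I:{C} ∪→ {C,T}; cost 1
[col 2] GIW: children GI:{C,T}, W:{T} ∩→ {T}; cost 0
[col 2] GIJW: children GIW:{T}, J:{G} ∪→ {G,T}; cost 1
[col 2] HU: children H:{G}, U:{A} ∪→ {A,G}; cost 1
[col 2] GHIJUW: children GIJW:{G,T}, HU:{A,G} ∩→ {G}; cost 0
[col 3] GI: children G:{A}, I:{A} ∩→ {A}; cost 0
[col 3] GIW: children GI:{A}, W:{T} ∪→ {A,T}; cost 1
[col 3] GIJW: children GIW:{A,T}, J:{T} ∩→ {T}; cost 0
[col 3] HU: children H:{C}, U:{A} ∪→ {A,C}; cost 1
[col 3] GHIJUW: children GIJW:{T}, HU:{A,C} ∪→ {A,C,T}; cost 1
[col 4] GI: children G:{C}, I:{T} ∪→ {C,T}; cost 1
[col 4] GIW: children GI:{C,T}, W:{A} ∪→ {A,C,T}; cost 1
[col 4] GIJW: children GIW:{A,C,T}, J:{T} ∩→ {T}; cost 0
[col 4] HU: children H:{G}, U:{C} ∪→ {C,G}; cost 1
[col 4] GHIJUW: children GIJW:{T}, HU:{C,G} ∪→ {C,G,T}; cost 1
[col 5] GI: children G:{C}, I:{T} ∪→ {C,T}; cost 1
[col 5] GIW: children GI:{C,T}, W:{T} ∩→ {T}; cost 0
[col 5] GIJW: children GIW:{T}, J:{C} ∪→ {C,T}; cost 1
[col 5] HU: children H:{G}, U:{G} ∩→ {G}; cost 0
[col 5] GHIJUW: children GIJW:{C,T}, HU:{G} ∪→ {C,G,T}; cost 1
per-site changes: [3, 2, 3, 3, 4, 3]; total = 18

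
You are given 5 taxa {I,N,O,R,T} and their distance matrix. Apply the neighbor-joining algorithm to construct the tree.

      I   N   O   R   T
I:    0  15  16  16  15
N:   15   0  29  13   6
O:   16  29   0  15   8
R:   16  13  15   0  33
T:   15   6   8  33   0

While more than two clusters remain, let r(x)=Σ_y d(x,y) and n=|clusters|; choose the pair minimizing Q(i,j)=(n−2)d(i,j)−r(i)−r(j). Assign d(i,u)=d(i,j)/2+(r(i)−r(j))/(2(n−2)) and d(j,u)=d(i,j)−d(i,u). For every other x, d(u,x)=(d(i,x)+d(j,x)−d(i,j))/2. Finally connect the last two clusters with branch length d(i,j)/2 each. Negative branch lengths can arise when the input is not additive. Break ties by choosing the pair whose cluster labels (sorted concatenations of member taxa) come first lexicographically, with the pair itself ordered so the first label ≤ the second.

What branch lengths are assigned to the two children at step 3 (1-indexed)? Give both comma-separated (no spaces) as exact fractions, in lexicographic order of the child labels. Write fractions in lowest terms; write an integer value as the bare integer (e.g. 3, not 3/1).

27/8,51/8

iteration 1: select N,T (d=6, Q=-107); attach at lengths (19/6, 17/6); label the merged cluster NT
  updated: d(I,NT)=12, d(NT,O)=31/2, d(NT,R)=20
iteration 2: select I,NT (d=12, Q=-135/2); attach at lengths (41/8, 55/8); label the merged cluster INT
  updated: d(INT,O)=39/4, d(INT,R)=12
iteration 3: select INT,O (d=39/4, Q=-147/4); attach at lengths (27/8, 51/8); label the merged cluster INOT
  updated: d(INOT,R)=69/8
iteration 4: select INOT,R (d=69/8); attach at lengths (69/16, 69/16); label the merged cluster INORT
final tree: (((I:41/8,(N:19/6,T:17/6):55/8):27/8,O:51/8):69/16,R:69/16)
total length: 291/8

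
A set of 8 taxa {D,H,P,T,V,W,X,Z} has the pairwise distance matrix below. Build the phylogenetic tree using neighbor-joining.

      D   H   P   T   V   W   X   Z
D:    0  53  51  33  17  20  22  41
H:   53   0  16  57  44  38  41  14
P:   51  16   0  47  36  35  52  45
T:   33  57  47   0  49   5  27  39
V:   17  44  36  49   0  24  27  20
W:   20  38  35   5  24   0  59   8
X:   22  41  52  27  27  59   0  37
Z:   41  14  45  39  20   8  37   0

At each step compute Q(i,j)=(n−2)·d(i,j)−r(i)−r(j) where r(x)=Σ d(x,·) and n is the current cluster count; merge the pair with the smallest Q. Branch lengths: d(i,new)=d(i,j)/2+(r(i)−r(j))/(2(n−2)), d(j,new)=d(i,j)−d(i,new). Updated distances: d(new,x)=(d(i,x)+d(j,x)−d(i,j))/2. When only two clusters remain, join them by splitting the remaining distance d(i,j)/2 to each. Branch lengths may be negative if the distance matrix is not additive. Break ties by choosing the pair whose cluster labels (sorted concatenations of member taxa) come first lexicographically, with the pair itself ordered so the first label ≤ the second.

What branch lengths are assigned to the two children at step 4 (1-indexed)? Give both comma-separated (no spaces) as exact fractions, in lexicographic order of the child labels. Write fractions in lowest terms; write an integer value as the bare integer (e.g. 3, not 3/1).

53/12,79/12

iteration 1: select H,P (d=16, Q=-449); attach at lengths (77/12, 115/12); label the merged cluster HP
  updated: d(D,HP)=44, d(HP,T)=44, d(HP,V)=32, d(HP,W)=57/2, d(HP,X)=77/2, d(HP,Z)=43/2
iteration 2: select T,W (d=5, Q=-633/2); attach at lengths (31/4, -11/4); label the merged cluster TW
  updated: d(D,TW)=24, d(HP,TW)=135/4, d(TW,V)=34, d(TW,X)=81/2, d(TW,Z)=21
iteration 3: select D,X (d=22, Q=-225); attach at lengths (71/8, 105/8); label the merged cluster DX
  updated: d(DX,HP)=121/4, d(DX,TW)=85/4, d(DX,V)=11, d(DX,Z)=28
iteration 4: select DX,V (d=11, Q=-309/2); attach at lengths (53/12, 79/12); label the merged cluster DVX
  updated: d(DVX,HP)=205/8, d(DVX,TW)=177/8, d(DVX,Z)=37/2
iteration 5: select DVX,TW (d=177/8, Q=-791/8); attach at lengths (269/32, 439/32); label the merged cluster DTVWX
  updated: d(DTVWX,HP)=149/8, d(DTVWX,Z)=139/16
iteration 6: select DTVWX,HP (d=149/8, Q=-781/16); attach at lengths (93/32, 503/32); label the merged cluster DHPTVWX
  updated: d(DHPTVWX,Z)=185/32
iteration 7: select DHPTVWX,Z (d=185/32); attach at lengths (185/64, 185/64); label the merged cluster DHPTVWXZ
final tree: (((((D:71/8,X:105/8):53/12,V:79/12):269/32,(T:31/4,W:-11/4):439/32):93/32,(H:77/12,P:115/12):503/32):185/64,Z:185/64)
total length: 3217/32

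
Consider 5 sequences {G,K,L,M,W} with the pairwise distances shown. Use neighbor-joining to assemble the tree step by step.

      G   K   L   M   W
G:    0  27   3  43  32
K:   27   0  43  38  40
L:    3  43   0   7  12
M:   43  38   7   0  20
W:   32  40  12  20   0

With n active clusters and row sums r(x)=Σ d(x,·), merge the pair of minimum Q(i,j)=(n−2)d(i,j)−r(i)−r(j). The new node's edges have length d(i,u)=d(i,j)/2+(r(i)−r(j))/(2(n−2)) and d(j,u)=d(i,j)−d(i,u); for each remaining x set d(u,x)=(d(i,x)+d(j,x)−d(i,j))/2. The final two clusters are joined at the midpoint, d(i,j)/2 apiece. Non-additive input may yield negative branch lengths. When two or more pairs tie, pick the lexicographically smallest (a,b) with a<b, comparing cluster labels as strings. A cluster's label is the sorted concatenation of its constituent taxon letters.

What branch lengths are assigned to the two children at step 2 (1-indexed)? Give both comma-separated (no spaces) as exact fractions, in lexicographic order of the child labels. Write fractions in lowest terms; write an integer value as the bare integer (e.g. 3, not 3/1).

iteration 1: select G,K (d=27, Q=-172); attach at lengths (19/3, 62/3); label the merged cluster GK
  updated: d(GK,L)=19/2, d(GK,M)=27, d(GK,W)=45/2
iteration 2: select GK,L (d=19/2, Q=-137/2); attach at lengths (99/8, -23/8); label the merged cluster GKL
  updated: d(GKL,M)=49/4, d(GKL,W)=25/2
iteration 3: select GKL,M (d=49/4, Q=-179/4); attach at lengths (19/8, 79/8); label the merged cluster GKLM
  updated: d(GKLM,W)=81/8
iteration 4: select GKLM,W (d=81/8); attach at lengths (81/16, 81/16); label the merged cluster GKLMW
final tree: ((((G:19/3,K:62/3):99/8,L:-23/8):19/8,M:79/8):81/16,W:81/16)
total length: 471/8

99/8,-23/8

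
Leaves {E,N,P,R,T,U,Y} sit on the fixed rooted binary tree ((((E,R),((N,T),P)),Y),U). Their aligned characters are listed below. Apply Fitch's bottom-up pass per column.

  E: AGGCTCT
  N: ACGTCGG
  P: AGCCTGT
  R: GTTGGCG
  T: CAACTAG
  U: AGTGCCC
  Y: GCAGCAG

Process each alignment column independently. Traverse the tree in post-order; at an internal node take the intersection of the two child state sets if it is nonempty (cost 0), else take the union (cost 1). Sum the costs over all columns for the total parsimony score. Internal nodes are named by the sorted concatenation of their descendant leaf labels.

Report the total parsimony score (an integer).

[col 0] ER: children E:{A}, R:{G} ∪→ {A,G}; cost 1
[col 0] NT: children N:{A}, T:{C} ∪→ {A,C}; cost 1
[col 0] NPT: children NT:{A,C}, P:{A} ∩→ {A}; cost 0
[col 0] ENPRT: children ER:{A,G}, NPT:{A} ∩→ {A}; cost 0
[col 0] ENPRTY: children ENPRT:{A}, Y:{G} ∪→ {A,G}; cost 1
[col 0] ENPRTUY: children ENPRTY:{A,G}, U:{A} ∩→ {A}; cost 0
[col 1] ER: children E:{G}, R:{T} ∪→ {G,T}; cost 1
[col 1] NT: children N:{C}, T:{A} ∪→ {A,C}; cost 1
[col 1] NPT: children NT:{A,C}, P:{G} ∪→ {A,C,G}; cost 1
[col 1] ENPRT: children ER:{G,T}, NPT:{A,C,G} ∩→ {G}; cost 0
[col 1] ENPRTY: children ENPRT:{G}, Y:{C} ∪→ {C,G}; cost 1
[col 1] ENPRTUY: children ENPRTY:{C,G}, U:{G} ∩→ {G}; cost 0
[col 2] ER: children E:{G}, R:{T} ∪→ {G,T}; cost 1
[col 2] NT: children N:{G}, T:{A} ∪→ {A,G}; cost 1
[col 2] NPT: children NT:{A,G}, P:{C} ∪→ {A,C,G}; cost 1
[col 2] ENPRT: children ER:{G,T}, NPT:{A,C,G} ∩→ {G}; cost 0
[col 2] ENPRTY: children ENPRT:{G}, Y:{A} ∪→ {A,G}; cost 1
[col 2] ENPRTUY: children ENPRTY:{A,G}, U:{T} ∪→ {A,G,T}; cost 1
[col 3] ER: children E:{C}, R:{G} ∪→ {C,G}; cost 1
[col 3] NT: children N:{T}, T:{C} ∪→ {C,T}; cost 1
[col 3] NPT: children NT:{C,T}, P:{C} ∩→ {C}; cost 0
[col 3] ENPRT: children ER:{C,G}, NPT:{C} ∩→ {C}; cost 0
[col 3] ENPRTY: children ENPRT:{C}, Y:{G} ∪→ {C,G}; cost 1
[col 3] ENPRTUY: children ENPRTY:{C,G}, U:{G} ∩→ {G}; cost 0
[col 4] ER: children E:{T}, R:{G} ∪→ {G,T}; cost 1
[col 4] NT: children N:{C}, T:{T} ∪→ {C,T}; cost 1
[col 4] NPT: children NT:{C,T}, P:{T} ∩→ {T}; cost 0
[col 4] ENPRT: children ER:{G,T}, NPT:{T} ∩→ {T}; cost 0
[col 4] ENPRTY: children ENPRT:{T}, Y:{C} ∪→ {C,T}; cost 1
[col 4] ENPRTUY: children ENPRTY:{C,T}, U:{C} ∩→ {C}; cost 0
[col 5] ER: children E:{C}, R:{C} ∩→ {C}; cost 0
[col 5] NT: children N:{G}, T:{A} ∪→ {A,G}; cost 1
[col 5] NPT: children NT:{A,G}, P:{G} ∩→ {G}; cost 0
[col 5] ENPRT: children ER:{C}, NPT:{G} ∪→ {C,G}; cost 1
[col 5] ENPRTY: children ENPRT:{C,G}, Y:{A} ∪→ {A,C,G}; cost 1
[col 5] ENPRTUY: children ENPRTY:{A,C,G}, U:{C} ∩→ {C}; cost 0
[col 6] ER: children E:{T}, R:{G} ∪→ {G,T}; cost 1
[col 6] NT: children N:{G}, T:{G} ∩→ {G}; cost 0
[col 6] NPT: children NT:{G}, P:{T} ∪→ {G,T}; cost 1
[col 6] ENPRT: children ER:{G,T}, NPT:{G,T} ∩→ {G,T}; cost 0
[col 6] ENPRTY: children ENPRT:{G,T}, Y:{G} ∩→ {G}; cost 0
[col 6] ENPRTUY: children ENPRTY:{G}, U:{C} ∪→ {C,G}; cost 1
per-site changes: [3, 4, 5, 3, 3, 3, 3]; total = 24

24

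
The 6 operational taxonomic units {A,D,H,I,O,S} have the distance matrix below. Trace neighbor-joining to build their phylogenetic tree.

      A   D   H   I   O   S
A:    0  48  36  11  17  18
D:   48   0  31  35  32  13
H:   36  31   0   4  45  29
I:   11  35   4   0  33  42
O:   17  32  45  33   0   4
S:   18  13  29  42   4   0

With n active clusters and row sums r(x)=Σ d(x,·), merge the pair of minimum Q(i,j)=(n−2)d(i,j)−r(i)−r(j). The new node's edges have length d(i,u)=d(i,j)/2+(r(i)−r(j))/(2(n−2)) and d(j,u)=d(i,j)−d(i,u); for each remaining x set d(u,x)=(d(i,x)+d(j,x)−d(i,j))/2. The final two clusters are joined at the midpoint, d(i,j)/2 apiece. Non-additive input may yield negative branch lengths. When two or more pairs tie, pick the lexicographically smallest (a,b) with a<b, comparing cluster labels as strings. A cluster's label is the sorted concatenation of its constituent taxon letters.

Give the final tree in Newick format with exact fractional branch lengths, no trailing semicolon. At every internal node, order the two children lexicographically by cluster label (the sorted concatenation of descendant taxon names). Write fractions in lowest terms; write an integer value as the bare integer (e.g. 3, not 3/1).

1. join H+I (d=4, Q=-254) ⇒ HI; edges |H|=9/2, |I|=-1/2
  updated: d(A,HI)=43/2, d(D,HI)=31, d(HI,O)=37, d(HI,S)=67/2
2. join A+HI (d=43/2, Q=-163) ⇒ AHI; edges |A|=23/3, |HI|=83/6
  updated: d(AHI,D)=115/4, d(AHI,O)=65/4, d(AHI,S)=15
3. join AHI+O (d=65/4, Q=-319/4) ⇒ AHIO; edges |AHI|=161/16, |O|=99/16
  updated: d(AHIO,D)=89/4, d(AHIO,S)=11/8
4. join AHIO+D (d=89/4, Q=-293/8) ⇒ ADHIO; edges |AHIO|=85/16, |D|=271/16
  updated: d(ADHIO,S)=-63/16
5. join ADHIO+S (d=-63/16) ⇒ ADHIOS; edges |ADHIO|=-63/32, |S|=-63/32
final tree: ((((A:23/3,(H:9/2,I:-1/2):83/6):161/16,O:99/16):85/16,D:271/16):-63/32,S:-63/32)
total length: 961/16

((((A:23/3,(H:9/2,I:-1/2):83/6):161/16,O:99/16):85/16,D:271/16):-63/32,S:-63/32)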